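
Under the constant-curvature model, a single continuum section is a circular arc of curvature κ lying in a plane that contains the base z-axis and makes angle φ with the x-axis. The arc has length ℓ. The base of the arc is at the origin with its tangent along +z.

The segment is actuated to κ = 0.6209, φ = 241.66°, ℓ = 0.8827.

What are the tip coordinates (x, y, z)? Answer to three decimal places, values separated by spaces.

-0.112 -0.208 0.839

θ = κ·ℓ = 0.6209 × 0.8827 = 0.54807 rad
ρ = (1 − cos θ)/κ = (1 − 0.85353)/0.6209 = 0.23590
z = sin θ / κ = 0.52104/0.6209 = 0.83917
x = ρ cos φ = 0.23590 × cos(241.66°) = -0.11198
y = ρ sin φ = 0.23590 × sin(241.66°) = -0.20762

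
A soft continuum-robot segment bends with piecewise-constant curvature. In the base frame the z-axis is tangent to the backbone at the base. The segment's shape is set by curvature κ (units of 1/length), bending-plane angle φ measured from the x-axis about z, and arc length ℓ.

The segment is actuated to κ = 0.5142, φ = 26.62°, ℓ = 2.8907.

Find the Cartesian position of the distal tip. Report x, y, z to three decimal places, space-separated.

1.592 0.798 1.938

θ = κ·ℓ = 0.5142 × 2.8907 = 1.48640 rad
ρ = (1 − cos θ)/κ = (1 − 0.08430)/0.5142 = 1.78083
z = sin θ / κ = 0.99644/0.5142 = 1.93785
x = ρ cos φ = 1.78083 × cos(26.62°) = 1.59206
y = ρ sin φ = 1.78083 × sin(26.62°) = 0.79794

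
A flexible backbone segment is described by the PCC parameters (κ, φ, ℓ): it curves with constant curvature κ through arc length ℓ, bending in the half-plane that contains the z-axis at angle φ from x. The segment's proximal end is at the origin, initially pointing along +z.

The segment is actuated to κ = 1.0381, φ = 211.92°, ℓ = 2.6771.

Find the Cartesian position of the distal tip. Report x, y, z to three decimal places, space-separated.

-1.582 -0.986 0.342

θ = κ·ℓ = 1.0381 × 2.6771 = 2.77910 rad
ρ = (1 − cos θ)/κ = (1 − -0.93501)/1.0381 = 1.86400
z = sin θ / κ = 0.35461/1.0381 = 0.34159
x = ρ cos φ = 1.86400 × cos(211.92°) = -1.58214
y = ρ sin φ = 1.86400 × sin(211.92°) = -0.98556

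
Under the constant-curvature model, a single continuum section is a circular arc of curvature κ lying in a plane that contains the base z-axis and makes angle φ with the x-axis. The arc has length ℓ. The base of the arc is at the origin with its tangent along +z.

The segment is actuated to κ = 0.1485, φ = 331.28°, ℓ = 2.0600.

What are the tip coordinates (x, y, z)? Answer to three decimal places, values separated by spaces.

θ = κ·ℓ = 0.1485 × 2.0600 = 0.30591 rad
ρ = (1 − cos θ)/κ = (1 − 0.95357)/0.1485 = 0.31264
z = sin θ / κ = 0.30116/0.1485 = 2.02802
x = ρ cos φ = 0.31264 × cos(331.28°) = 0.27418
y = ρ sin φ = 0.31264 × sin(331.28°) = -0.15023

0.274 -0.150 2.028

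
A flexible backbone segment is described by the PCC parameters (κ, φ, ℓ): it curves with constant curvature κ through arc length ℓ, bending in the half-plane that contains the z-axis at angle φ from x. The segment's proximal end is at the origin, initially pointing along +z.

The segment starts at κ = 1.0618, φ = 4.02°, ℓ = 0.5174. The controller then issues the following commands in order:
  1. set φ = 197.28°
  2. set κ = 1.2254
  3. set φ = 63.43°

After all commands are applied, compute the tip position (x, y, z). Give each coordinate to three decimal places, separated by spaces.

0.071 0.142 0.483

initial: κ=1.0618, φ=4.02°, ℓ=0.5174
cmd 1: set φ=197.28° → (κ,φ,ℓ)=(1.0618,197.28°,0.5174) → tip=(-0.1323,-0.0412,0.4918)
cmd 2: set κ=1.2254 → (κ,φ,ℓ)=(1.2254,197.28°,0.5174) → tip=(-0.1514,-0.0471,0.4834)
cmd 3: set φ=63.43° → (κ,φ,ℓ)=(1.2254,63.43°,0.5174) → tip=(0.0709,0.1419,0.4834)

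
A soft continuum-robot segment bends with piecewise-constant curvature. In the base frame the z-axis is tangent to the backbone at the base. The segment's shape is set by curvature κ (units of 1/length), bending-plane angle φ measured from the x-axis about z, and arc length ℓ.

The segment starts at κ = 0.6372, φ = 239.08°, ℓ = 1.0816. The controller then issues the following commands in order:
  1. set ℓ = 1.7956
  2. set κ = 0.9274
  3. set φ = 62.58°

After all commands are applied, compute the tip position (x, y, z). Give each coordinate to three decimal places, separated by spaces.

initial: κ=0.6372, φ=239.08°, ℓ=1.0816
cmd 1: set ℓ=1.7956 → (κ,φ,ℓ)=(0.6372,239.08°,1.7956) → tip=(-0.4727,-0.7892,1.4287)
cmd 2: set κ=0.9274 → (κ,φ,ℓ)=(0.9274,239.08°,1.7956) → tip=(-0.6063,-1.0123,1.0735)
cmd 3: set φ=62.58° → (κ,φ,ℓ)=(0.9274,62.58°,1.7956) → tip=(0.5434,1.0474,1.0735)

0.543 1.047 1.073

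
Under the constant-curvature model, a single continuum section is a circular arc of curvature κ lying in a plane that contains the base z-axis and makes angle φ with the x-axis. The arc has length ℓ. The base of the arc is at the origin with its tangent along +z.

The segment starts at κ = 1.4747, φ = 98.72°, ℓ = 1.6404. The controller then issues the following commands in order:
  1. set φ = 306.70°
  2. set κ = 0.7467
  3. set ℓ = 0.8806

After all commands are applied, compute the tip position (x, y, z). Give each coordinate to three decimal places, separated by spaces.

initial: κ=1.4747, φ=98.72°, ℓ=1.6404
cmd 1: set φ=306.70° → (κ,φ,ℓ)=(1.4747,306.70°,1.6404) → tip=(0.7093,-0.9515,0.4484)
cmd 2: set κ=0.7467 → (κ,φ,ℓ)=(0.7467,306.70°,1.6404) → tip=(0.5290,-0.7097,1.2599)
cmd 3: set ℓ=0.8806 → (κ,φ,ℓ)=(0.7467,306.70°,0.8806) → tip=(0.1669,-0.2239,0.8185)

0.167 -0.224 0.819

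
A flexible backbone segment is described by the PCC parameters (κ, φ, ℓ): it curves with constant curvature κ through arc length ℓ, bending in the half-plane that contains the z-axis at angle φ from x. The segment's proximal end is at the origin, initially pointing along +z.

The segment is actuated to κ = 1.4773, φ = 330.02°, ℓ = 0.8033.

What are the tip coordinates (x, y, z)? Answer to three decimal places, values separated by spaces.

θ = κ·ℓ = 1.4773 × 0.8033 = 1.18672 rad
ρ = (1 − cos θ)/κ = (1 − 0.37471)/1.4773 = 0.42327
z = sin θ / κ = 0.92714/1.4773 = 0.62759
x = ρ cos φ = 0.42327 × cos(330.02°) = 0.36663
y = ρ sin φ = 0.42327 × sin(330.02°) = -0.21151

0.367 -0.212 0.628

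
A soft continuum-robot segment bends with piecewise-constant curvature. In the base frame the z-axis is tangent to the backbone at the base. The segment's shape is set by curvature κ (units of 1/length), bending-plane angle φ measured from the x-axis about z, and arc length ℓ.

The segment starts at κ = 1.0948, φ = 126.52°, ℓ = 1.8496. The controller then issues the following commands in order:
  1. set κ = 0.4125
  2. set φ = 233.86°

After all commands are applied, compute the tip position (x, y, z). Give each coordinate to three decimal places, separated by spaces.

initial: κ=1.0948, φ=126.52°, ℓ=1.8496
cmd 1: set κ=0.4125 → (κ,φ,ℓ)=(0.4125,126.52°,1.8496) → tip=(-0.3999,0.5401,1.6753)
cmd 2: set φ=233.86° → (κ,φ,ℓ)=(0.4125,233.86°,1.8496) → tip=(-0.3963,-0.5427,1.6753)

-0.396 -0.543 1.675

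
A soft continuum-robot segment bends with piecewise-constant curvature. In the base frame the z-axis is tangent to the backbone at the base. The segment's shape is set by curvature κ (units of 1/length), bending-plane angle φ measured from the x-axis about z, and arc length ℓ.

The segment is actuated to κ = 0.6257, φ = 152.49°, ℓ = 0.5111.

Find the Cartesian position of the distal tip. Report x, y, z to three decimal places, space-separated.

-0.072 0.037 0.502

θ = κ·ℓ = 0.6257 × 0.5111 = 0.31980 rad
ρ = (1 − cos θ)/κ = (1 − 0.94930)/0.6257 = 0.08103
z = sin θ / κ = 0.31437/0.6257 = 0.50243
x = ρ cos φ = 0.08103 × cos(152.49°) = -0.07187
y = ρ sin φ = 0.08103 × sin(152.49°) = 0.03743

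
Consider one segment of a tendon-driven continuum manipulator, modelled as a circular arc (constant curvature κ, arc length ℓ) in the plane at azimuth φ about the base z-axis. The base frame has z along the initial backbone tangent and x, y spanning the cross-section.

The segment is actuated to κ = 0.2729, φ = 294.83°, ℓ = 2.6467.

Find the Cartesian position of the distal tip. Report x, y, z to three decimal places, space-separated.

θ = κ·ℓ = 0.2729 × 2.6467 = 0.72228 rad
ρ = (1 − cos θ)/κ = (1 − 0.75030)/0.2729 = 0.91500
z = sin θ / κ = 0.66110/0.2729 = 2.42250
x = ρ cos φ = 0.91500 × cos(294.83°) = 0.38423
y = ρ sin φ = 0.91500 × sin(294.83°) = -0.83041

0.384 -0.830 2.423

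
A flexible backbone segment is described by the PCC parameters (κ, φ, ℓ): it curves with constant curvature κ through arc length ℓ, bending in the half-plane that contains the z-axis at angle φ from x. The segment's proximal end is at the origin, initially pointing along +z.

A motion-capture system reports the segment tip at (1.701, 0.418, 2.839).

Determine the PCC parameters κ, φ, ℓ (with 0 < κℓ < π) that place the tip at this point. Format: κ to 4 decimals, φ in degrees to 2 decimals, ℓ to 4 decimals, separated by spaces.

0.3148 13.81 3.5120

ρ = √(x²+y²) = √(1.701² + 0.418²) = 1.75161
φ = atan2(y, x) mod 360° = atan2(0.418, 1.701) = 13.8062°
|p|² = ρ² + z² = 1.75161² + 2.839² = 11.12805
κ = 2ρ / |p|² = 2×1.75161 / 11.12805 = 0.31481
θ = 2·atan2(ρ, z) = 2·atan2(1.75161, 2.839) = 1.10562 rad
ℓ = θ/κ = 1.10562/0.31481 = 3.51204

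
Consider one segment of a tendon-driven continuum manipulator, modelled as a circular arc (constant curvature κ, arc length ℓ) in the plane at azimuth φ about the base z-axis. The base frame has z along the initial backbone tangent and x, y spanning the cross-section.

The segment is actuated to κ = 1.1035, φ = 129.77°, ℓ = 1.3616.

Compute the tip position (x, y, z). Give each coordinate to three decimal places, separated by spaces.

θ = κ·ℓ = 1.1035 × 1.3616 = 1.50253 rad
ρ = (1 − cos θ)/κ = (1 − 0.06822)/1.1035 = 0.84439
z = sin θ / κ = 0.99767/1.1035 = 0.90410
x = ρ cos φ = 0.84439 × cos(129.77°) = -0.54016
y = ρ sin φ = 0.84439 × sin(129.77°) = 0.64901

-0.540 0.649 0.904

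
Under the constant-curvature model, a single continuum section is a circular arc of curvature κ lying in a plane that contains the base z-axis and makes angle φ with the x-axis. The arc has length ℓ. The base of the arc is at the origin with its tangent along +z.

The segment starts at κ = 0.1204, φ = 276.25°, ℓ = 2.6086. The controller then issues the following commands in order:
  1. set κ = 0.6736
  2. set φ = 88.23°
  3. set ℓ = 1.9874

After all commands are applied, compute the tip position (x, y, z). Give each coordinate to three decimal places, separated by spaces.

0.035 1.143 1.445

initial: κ=0.1204, φ=276.25°, ℓ=2.6086
cmd 1: set κ=0.6736 → (κ,φ,ℓ)=(0.6736,276.25°,2.6086) → tip=(0.1916,-1.7492,1.4589)
cmd 2: set φ=88.23° → (κ,φ,ℓ)=(0.6736,88.23°,2.6086) → tip=(0.0544,1.7588,1.4589)
cmd 3: set ℓ=1.9874 → (κ,φ,ℓ)=(0.6736,88.23°,1.9874) → tip=(0.0353,1.1426,1.4448)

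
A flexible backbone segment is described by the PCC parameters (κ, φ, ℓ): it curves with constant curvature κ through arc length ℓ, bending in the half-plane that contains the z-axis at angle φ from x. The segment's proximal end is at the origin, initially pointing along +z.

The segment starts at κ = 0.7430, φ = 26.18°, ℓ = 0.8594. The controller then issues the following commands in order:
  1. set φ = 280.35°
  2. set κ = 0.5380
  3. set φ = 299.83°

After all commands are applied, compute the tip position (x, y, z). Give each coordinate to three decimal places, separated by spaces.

0.097 -0.169 0.829

initial: κ=0.7430, φ=26.18°, ℓ=0.8594
cmd 1: set φ=280.35° → (κ,φ,ℓ)=(0.7430,280.35°,0.8594) → tip=(0.0476,-0.2609,0.8022)
cmd 2: set κ=0.5380 → (κ,φ,ℓ)=(0.5380,280.35°,0.8594) → tip=(0.0351,-0.1920,0.8291)
cmd 3: set φ=299.83° → (κ,φ,ℓ)=(0.5380,299.83°,0.8594) → tip=(0.0971,-0.1693,0.8291)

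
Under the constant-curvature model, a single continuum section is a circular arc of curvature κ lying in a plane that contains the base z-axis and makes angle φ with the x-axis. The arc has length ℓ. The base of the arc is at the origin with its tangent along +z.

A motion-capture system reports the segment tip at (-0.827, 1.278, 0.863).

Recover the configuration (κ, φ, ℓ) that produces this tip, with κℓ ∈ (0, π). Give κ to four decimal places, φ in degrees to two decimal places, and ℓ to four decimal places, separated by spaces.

0.9943 122.91 2.1222

ρ = √(x²+y²) = √(-0.827² + 1.278²) = 1.52224
φ = atan2(y, x) mod 360° = atan2(1.278, -0.827) = 122.9071°
|p|² = ρ² + z² = 1.52224² + 0.863² = 3.06198
κ = 2ρ / |p|² = 2×1.52224 / 3.06198 = 0.99428
θ = 2·atan2(ρ, z) = 2·atan2(1.52224, 0.863) = 2.11010 rad
ℓ = θ/κ = 2.11010/0.99428 = 2.12223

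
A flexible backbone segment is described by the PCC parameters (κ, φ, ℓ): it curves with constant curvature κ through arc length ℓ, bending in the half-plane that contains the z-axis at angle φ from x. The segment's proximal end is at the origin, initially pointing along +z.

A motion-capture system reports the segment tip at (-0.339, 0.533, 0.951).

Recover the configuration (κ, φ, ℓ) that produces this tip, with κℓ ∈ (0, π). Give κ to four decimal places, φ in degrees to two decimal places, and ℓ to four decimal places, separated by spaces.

0.9693 122.46 1.2098

ρ = √(x²+y²) = √(-0.339² + 0.533²) = 0.63167
φ = atan2(y, x) mod 360° = atan2(0.533, -0.339) = 122.4573°
|p|² = ρ² + z² = 0.63167² + 0.951² = 1.30341
κ = 2ρ / |p|² = 2×0.63167 / 1.30341 = 0.96926
θ = 2·atan2(ρ, z) = 2·atan2(0.63167, 0.951) = 1.17261 rad
ℓ = θ/κ = 1.17261/0.96926 = 1.20980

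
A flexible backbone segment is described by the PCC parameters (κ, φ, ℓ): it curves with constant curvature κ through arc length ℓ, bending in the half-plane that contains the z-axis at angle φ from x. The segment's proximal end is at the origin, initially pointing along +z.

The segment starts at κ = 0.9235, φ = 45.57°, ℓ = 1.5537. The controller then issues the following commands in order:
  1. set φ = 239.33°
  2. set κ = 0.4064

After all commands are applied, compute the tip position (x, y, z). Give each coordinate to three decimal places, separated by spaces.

-0.242 -0.408 1.452

initial: κ=0.9235, φ=45.57°, ℓ=1.5537
cmd 1: set φ=239.33° → (κ,φ,ℓ)=(0.9235,239.33°,1.5537) → tip=(-0.4775,-0.8051,1.0728)
cmd 2: set κ=0.4064 → (κ,φ,ℓ)=(0.4064,239.33°,1.5537) → tip=(-0.2420,-0.4081,1.4525)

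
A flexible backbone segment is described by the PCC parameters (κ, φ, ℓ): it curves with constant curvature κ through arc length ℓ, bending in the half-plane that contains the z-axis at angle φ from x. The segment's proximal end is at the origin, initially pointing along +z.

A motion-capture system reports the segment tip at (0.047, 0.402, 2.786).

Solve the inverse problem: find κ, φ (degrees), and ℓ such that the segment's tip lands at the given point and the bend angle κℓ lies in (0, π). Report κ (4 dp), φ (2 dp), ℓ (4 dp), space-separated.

0.1021 83.33 2.8250

ρ = √(x²+y²) = √(0.047² + 0.402²) = 0.40474
φ = atan2(y, x) mod 360° = atan2(0.402, 0.047) = 83.3315°
|p|² = ρ² + z² = 0.40474² + 2.786² = 7.92561
κ = 2ρ / |p|² = 2×0.40474 / 7.92561 = 0.10213
θ = 2·atan2(ρ, z) = 2·atan2(0.40474, 2.786) = 0.28853 rad
ℓ = θ/κ = 0.28853/0.10213 = 2.82504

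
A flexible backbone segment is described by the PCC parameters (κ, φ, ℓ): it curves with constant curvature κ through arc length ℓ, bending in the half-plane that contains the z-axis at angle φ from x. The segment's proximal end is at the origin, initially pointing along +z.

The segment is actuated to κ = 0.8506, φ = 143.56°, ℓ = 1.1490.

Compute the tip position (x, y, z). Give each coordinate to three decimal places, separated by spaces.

-0.417 0.308 0.975

θ = κ·ℓ = 0.8506 × 1.1490 = 0.97734 rad
ρ = (1 − cos θ)/κ = (1 − 0.55923)/0.8506 = 0.51819
z = sin θ / κ = 0.82901/0.8506 = 0.97462
x = ρ cos φ = 0.51819 × cos(143.56°) = -0.41687
y = ρ sin φ = 0.51819 × sin(143.56°) = 0.30779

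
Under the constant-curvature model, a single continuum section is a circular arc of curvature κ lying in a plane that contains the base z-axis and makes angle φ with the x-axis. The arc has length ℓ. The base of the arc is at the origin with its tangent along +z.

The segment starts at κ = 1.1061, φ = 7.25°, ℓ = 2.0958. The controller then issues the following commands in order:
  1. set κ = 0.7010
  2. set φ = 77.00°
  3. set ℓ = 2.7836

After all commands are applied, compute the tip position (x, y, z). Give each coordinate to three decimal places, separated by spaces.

initial: κ=1.1061, φ=7.25°, ℓ=2.0958
cmd 1: set κ=0.7010 → (κ,φ,ℓ)=(0.7010,7.25°,2.0958) → tip=(1.2715,0.1618,1.4192)
cmd 2: set φ=77.00° → (κ,φ,ℓ)=(0.7010,77.00°,2.0958) → tip=(0.2883,1.2489,1.4192)
cmd 3: set ℓ=2.7836 → (κ,φ,ℓ)=(0.7010,77.00°,2.7836) → tip=(0.4401,1.9062,1.3245)

0.440 1.906 1.325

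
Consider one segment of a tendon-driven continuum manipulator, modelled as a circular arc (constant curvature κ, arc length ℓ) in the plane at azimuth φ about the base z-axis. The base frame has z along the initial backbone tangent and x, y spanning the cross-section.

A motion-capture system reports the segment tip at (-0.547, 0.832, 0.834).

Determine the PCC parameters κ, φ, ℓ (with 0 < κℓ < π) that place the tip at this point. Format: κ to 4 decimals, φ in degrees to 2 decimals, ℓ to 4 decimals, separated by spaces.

ρ = √(x²+y²) = √(-0.547² + 0.832²) = 0.99571
φ = atan2(y, x) mod 360° = atan2(0.832, -0.547) = 123.3230°
|p|² = ρ² + z² = 0.99571² + 0.834² = 1.68699
κ = 2ρ / |p|² = 2×0.99571 / 1.68699 = 1.18045
θ = 2·atan2(ρ, z) = 2·atan2(0.99571, 0.834) = 1.74710 rad
ℓ = θ/κ = 1.74710/1.18045 = 1.48002

1.1805 123.32 1.4800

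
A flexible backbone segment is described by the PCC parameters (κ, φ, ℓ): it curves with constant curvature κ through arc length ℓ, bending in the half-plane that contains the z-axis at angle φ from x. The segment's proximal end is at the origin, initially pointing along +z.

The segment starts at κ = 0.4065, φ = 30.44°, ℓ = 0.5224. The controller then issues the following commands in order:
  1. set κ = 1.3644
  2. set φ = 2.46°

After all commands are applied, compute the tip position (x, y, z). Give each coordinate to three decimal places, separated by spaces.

0.178 0.008 0.479

initial: κ=0.4065, φ=30.44°, ℓ=0.5224
cmd 1: set κ=1.3644 → (κ,φ,ℓ)=(1.3644,30.44°,0.5224) → tip=(0.1538,0.0904,0.4793)
cmd 2: set φ=2.46° → (κ,φ,ℓ)=(1.3644,2.46°,0.5224) → tip=(0.1783,0.0077,0.4793)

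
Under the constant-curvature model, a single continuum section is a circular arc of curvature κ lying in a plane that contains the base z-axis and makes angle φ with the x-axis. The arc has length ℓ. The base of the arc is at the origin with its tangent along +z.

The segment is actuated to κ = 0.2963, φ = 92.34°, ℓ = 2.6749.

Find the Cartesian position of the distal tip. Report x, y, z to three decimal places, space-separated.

θ = κ·ℓ = 0.2963 × 2.6749 = 0.79257 rad
ρ = (1 − cos θ)/κ = (1 − 0.70202)/0.2963 = 1.00569
z = sin θ / κ = 0.71216/0.2963 = 2.40352
x = ρ cos φ = 1.00569 × cos(92.34°) = -0.04106
y = ρ sin φ = 1.00569 × sin(92.34°) = 1.00485

-0.041 1.005 2.404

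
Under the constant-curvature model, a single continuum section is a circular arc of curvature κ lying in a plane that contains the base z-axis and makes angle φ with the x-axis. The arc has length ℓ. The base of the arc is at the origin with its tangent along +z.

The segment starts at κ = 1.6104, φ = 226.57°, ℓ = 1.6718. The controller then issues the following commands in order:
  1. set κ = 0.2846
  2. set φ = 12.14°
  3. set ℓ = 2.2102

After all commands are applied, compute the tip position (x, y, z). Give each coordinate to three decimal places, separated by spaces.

0.657 0.141 2.067

initial: κ=1.6104, φ=226.57°, ℓ=1.6718
cmd 1: set κ=0.2846 → (κ,φ,ℓ)=(0.2846,226.57°,1.6718) → tip=(-0.2683,-0.2834,1.6094)
cmd 2: set φ=12.14° → (κ,φ,ℓ)=(0.2846,12.14°,1.6718) → tip=(0.3815,0.0821,1.6094)
cmd 3: set ℓ=2.2102 → (κ,φ,ℓ)=(0.2846,12.14°,2.2102) → tip=(0.6575,0.1414,2.0673)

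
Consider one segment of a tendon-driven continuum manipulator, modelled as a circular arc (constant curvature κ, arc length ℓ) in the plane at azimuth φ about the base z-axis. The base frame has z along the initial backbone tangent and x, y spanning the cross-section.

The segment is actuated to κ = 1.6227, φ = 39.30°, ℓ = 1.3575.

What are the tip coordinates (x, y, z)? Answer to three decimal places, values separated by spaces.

0.759 0.621 0.497

θ = κ·ℓ = 1.6227 × 1.3575 = 2.20282 rad
ρ = (1 − cos θ)/κ = (1 − -0.59077)/1.6227 = 0.98033
z = sin θ / κ = 0.80684/1.6227 = 0.49722
x = ρ cos φ = 0.98033 × cos(39.30°) = 0.75862
y = ρ sin φ = 0.98033 × sin(39.30°) = 0.62092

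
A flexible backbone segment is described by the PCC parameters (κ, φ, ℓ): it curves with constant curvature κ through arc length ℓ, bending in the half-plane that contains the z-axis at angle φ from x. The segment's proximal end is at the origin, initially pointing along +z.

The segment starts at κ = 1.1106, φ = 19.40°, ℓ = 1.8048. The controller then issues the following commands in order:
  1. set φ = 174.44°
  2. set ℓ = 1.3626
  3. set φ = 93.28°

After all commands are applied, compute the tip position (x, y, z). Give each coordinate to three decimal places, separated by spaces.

initial: κ=1.1106, φ=19.40°, ℓ=1.8048
cmd 1: set φ=174.44° → (κ,φ,ℓ)=(1.1106,174.44°,1.8048) → tip=(-1.2727,0.1239,0.8171)
cmd 2: set ℓ=1.3626 → (κ,φ,ℓ)=(1.1106,174.44°,1.3626) → tip=(-0.8447,0.0822,0.8989)
cmd 3: set φ=93.28° → (κ,φ,ℓ)=(1.1106,93.28°,1.3626) → tip=(-0.0486,0.8473,0.8989)

-0.049 0.847 0.899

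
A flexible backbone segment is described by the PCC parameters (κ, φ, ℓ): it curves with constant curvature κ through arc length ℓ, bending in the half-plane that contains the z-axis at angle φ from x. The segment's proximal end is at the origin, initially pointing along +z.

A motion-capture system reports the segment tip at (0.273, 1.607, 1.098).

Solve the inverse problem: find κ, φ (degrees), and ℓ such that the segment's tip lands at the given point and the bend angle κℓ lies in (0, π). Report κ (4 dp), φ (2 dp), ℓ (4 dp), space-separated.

ρ = √(x²+y²) = √(0.273² + 1.607²) = 1.63002
φ = atan2(y, x) mod 360° = atan2(1.607, 0.273) = 80.3585°
|p|² = ρ² + z² = 1.63002² + 1.098² = 3.86258
κ = 2ρ / |p|² = 2×1.63002 / 3.86258 = 0.84401
θ = 2·atan2(ρ, z) = 2·atan2(1.63002, 1.098) = 1.95600 rad
ℓ = θ/κ = 1.95600/0.84401 = 2.31752

0.8440 80.36 2.3175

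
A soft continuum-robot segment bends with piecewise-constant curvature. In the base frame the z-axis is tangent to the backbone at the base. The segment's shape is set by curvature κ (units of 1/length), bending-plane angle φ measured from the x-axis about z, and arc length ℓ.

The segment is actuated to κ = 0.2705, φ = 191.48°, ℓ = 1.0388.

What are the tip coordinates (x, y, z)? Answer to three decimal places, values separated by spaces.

-0.142 -0.029 1.025

θ = κ·ℓ = 0.2705 × 1.0388 = 0.28100 rad
ρ = (1 − cos θ)/κ = (1 − 0.96078)/0.2705 = 0.14499
z = sin θ / κ = 0.27731/0.2705 = 1.02518
x = ρ cos φ = 0.14499 × cos(191.48°) = -0.14209
y = ρ sin φ = 0.14499 × sin(191.48°) = -0.02886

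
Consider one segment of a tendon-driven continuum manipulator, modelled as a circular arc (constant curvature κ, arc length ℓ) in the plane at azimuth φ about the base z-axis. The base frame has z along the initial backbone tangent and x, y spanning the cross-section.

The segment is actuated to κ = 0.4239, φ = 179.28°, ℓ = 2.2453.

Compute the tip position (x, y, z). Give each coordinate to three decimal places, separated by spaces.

-0.990 0.012 1.921

θ = κ·ℓ = 0.4239 × 2.2453 = 0.95178 rad
ρ = (1 − cos θ)/κ = (1 − 0.58023)/0.4239 = 0.99025
z = sin θ / κ = 0.81445/0.4239 = 1.92133
x = ρ cos φ = 0.99025 × cos(179.28°) = -0.99017
y = ρ sin φ = 0.99025 × sin(179.28°) = 0.01244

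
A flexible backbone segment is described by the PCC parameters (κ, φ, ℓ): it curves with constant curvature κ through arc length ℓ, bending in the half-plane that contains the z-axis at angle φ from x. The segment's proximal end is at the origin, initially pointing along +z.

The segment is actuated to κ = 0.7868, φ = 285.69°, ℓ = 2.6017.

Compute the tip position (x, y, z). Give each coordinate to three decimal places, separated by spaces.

θ = κ·ℓ = 0.7868 × 2.6017 = 2.04702 rad
ρ = (1 − cos θ)/κ = (1 − -0.45842)/0.7868 = 1.85361
z = sin θ / κ = 0.88873/0.7868 = 1.12955
x = ρ cos φ = 1.85361 × cos(285.69°) = 0.50128
y = ρ sin φ = 1.85361 × sin(285.69°) = -1.78455

0.501 -1.785 1.130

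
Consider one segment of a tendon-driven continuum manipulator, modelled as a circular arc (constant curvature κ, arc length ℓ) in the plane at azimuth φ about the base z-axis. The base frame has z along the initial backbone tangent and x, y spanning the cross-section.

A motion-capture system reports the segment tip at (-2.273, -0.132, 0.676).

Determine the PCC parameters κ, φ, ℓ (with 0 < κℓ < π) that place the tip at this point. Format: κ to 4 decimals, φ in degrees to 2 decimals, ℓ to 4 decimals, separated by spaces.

0.8073 183.32 3.1767

ρ = √(x²+y²) = √(-2.273² + -0.132²) = 2.27683
φ = atan2(y, x) mod 360° = atan2(-0.132, -2.273) = 183.3236°
|p|² = ρ² + z² = 2.27683² + 0.676² = 5.64093
κ = 2ρ / |p|² = 2×2.27683 / 5.64093 = 0.80725
θ = 2·atan2(ρ, z) = 2·atan2(2.27683, 0.676) = 2.56436 rad
ℓ = θ/κ = 2.56436/0.80725 = 3.17665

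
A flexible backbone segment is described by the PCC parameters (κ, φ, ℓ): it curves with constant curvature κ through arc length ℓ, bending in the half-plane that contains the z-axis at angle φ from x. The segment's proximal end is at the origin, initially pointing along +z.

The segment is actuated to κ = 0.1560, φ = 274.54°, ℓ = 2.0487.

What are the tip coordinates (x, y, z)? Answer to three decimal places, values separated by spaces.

0.026 -0.324 2.014

θ = κ·ℓ = 0.1560 × 2.0487 = 0.31960 rad
ρ = (1 − cos θ)/κ = (1 − 0.94936)/0.1560 = 0.32460
z = sin θ / κ = 0.31418/0.1560 = 2.01400
x = ρ cos φ = 0.32460 × cos(274.54°) = 0.02569
y = ρ sin φ = 0.32460 × sin(274.54°) = -0.32358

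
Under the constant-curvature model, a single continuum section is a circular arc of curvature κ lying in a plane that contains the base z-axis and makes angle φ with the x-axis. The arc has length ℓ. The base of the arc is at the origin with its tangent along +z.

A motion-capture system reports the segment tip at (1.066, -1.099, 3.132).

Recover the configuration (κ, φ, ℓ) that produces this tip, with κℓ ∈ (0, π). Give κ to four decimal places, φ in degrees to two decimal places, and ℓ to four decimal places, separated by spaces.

ρ = √(x²+y²) = √(1.066² + -1.099²) = 1.53106
φ = atan2(y, x) mod 360° = atan2(-1.099, 1.066) = 314.1267°
|p|² = ρ² + z² = 1.53106² + 3.132² = 12.15358
κ = 2ρ / |p|² = 2×1.53106 / 12.15358 = 0.25195
θ = 2·atan2(ρ, z) = 2·atan2(1.53106, 3.132) = 0.90937 rad
ℓ = θ/κ = 0.90937/0.25195 = 3.60928

0.2520 314.13 3.6093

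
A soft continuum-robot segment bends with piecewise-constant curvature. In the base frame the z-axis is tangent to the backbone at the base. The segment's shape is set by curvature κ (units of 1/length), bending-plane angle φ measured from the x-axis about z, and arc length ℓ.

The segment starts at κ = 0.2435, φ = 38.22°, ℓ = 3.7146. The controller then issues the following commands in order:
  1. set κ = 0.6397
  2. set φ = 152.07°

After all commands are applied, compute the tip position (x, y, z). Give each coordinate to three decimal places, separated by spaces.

initial: κ=0.2435, φ=38.22°, ℓ=3.7146
cmd 1: set κ=0.6397 → (κ,φ,ℓ)=(0.6397,38.22°,3.7146) → tip=(2.1138,1.6646,1.0830)
cmd 2: set φ=152.07° → (κ,φ,ℓ)=(0.6397,152.07°,3.7146) → tip=(-2.3771,1.2602,1.0830)

-2.377 1.260 1.083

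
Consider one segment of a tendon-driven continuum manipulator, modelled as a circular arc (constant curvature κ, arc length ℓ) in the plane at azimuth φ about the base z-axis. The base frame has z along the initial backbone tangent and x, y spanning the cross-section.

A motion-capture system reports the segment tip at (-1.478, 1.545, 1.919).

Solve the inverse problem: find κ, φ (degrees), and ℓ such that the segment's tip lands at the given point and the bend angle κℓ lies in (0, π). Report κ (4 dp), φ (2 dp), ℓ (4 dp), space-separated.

ρ = √(x²+y²) = √(-1.478² + 1.545²) = 2.13811
φ = atan2(y, x) mod 360° = atan2(1.545, -1.478) = 133.7303°
|p|² = ρ² + z² = 2.13811² + 1.919² = 8.25407
κ = 2ρ / |p|² = 2×2.13811 / 8.25407 = 0.51807
θ = 2·atan2(ρ, z) = 2·atan2(2.13811, 1.919) = 1.67870 rad
ℓ = θ/κ = 1.67870/0.51807 = 3.24028

0.5181 133.73 3.2403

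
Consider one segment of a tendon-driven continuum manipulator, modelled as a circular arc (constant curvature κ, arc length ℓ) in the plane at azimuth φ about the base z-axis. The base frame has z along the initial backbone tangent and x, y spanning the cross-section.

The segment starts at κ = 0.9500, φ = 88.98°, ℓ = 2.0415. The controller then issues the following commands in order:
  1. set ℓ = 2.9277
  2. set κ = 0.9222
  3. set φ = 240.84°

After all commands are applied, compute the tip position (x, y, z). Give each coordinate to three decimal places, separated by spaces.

initial: κ=0.9500, φ=88.98°, ℓ=2.0415
cmd 1: set ℓ=2.9277 → (κ,φ,ℓ)=(0.9500,88.98°,2.9277) → tip=(0.0363,2.0374,0.3711)
cmd 2: set κ=0.9222 → (κ,φ,ℓ)=(0.9222,88.98°,2.9277) → tip=(0.0368,2.0643,0.4635)
cmd 3: set φ=240.84° → (κ,φ,ℓ)=(0.9222,240.84°,2.9277) → tip=(-1.0060,-1.8030,0.4635)

-1.006 -1.803 0.464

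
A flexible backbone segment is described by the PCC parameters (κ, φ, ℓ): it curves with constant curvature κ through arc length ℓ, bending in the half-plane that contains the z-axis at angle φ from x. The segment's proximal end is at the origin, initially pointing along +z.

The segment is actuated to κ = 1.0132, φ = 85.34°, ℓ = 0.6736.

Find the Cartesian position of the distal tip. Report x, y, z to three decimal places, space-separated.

θ = κ·ℓ = 1.0132 × 0.6736 = 0.68249 rad
ρ = (1 − cos θ)/κ = (1 − 0.77600)/1.0132 = 0.22108
z = sin θ / κ = 0.63073/1.0132 = 0.62251
x = ρ cos φ = 0.22108 × cos(85.34°) = 0.01796
y = ρ sin φ = 0.22108 × sin(85.34°) = 0.22035

0.018 0.220 0.623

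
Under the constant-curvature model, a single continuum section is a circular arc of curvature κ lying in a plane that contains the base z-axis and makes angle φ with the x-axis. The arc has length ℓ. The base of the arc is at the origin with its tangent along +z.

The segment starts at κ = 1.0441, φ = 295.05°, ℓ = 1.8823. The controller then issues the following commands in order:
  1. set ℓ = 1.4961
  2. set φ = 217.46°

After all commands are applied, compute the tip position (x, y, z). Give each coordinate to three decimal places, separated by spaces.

-0.754 -0.577 0.958

initial: κ=1.0441, φ=295.05°, ℓ=1.8823
cmd 1: set ℓ=1.4961 → (κ,φ,ℓ)=(1.0441,295.05°,1.4961) → tip=(0.4020,-0.8601,0.9577)
cmd 2: set φ=217.46° → (κ,φ,ℓ)=(1.0441,217.46°,1.4961) → tip=(-0.7536,-0.5774,0.9577)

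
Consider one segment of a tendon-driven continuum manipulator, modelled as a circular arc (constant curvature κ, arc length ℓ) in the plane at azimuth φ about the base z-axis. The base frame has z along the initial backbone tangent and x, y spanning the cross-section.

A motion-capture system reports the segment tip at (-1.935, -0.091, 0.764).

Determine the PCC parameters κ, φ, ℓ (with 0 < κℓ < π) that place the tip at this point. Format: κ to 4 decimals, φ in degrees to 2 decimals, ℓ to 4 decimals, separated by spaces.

0.8935 182.69 2.6752

ρ = √(x²+y²) = √(-1.935² + -0.091²) = 1.93714
φ = atan2(y, x) mod 360° = atan2(-0.091, -1.935) = 182.6925°
|p|² = ρ² + z² = 1.93714² + 0.764² = 4.33620
κ = 2ρ / |p|² = 2×1.93714 / 4.33620 = 0.89347
θ = 2·atan2(ρ, z) = 2·atan2(1.93714, 0.764) = 2.39026 rad
ℓ = θ/κ = 2.39026/0.89347 = 2.67525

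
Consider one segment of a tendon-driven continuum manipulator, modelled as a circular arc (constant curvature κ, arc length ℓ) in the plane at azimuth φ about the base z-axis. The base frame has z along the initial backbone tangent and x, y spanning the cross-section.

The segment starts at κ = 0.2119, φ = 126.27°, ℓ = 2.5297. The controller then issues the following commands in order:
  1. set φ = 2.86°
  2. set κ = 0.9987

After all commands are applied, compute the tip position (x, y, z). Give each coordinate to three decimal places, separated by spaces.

initial: κ=0.2119, φ=126.27°, ℓ=2.5297
cmd 1: set φ=2.86° → (κ,φ,ℓ)=(0.2119,2.86°,2.5297) → tip=(0.6611,0.0330,2.4103)
cmd 2: set κ=0.9987 → (κ,φ,ℓ)=(0.9987,2.86°,2.5297) → tip=(1.8168,0.0908,0.5779)

1.817 0.091 0.578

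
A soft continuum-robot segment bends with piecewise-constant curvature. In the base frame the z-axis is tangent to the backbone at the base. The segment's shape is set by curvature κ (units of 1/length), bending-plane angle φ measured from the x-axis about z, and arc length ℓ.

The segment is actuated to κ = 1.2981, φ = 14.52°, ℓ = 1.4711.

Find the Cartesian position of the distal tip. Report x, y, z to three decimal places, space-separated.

0.994 0.257 0.727

θ = κ·ℓ = 1.2981 × 1.4711 = 1.90963 rad
ρ = (1 − cos θ)/κ = (1 − -0.33239)/1.2981 = 1.02642
z = sin θ / κ = 0.94314/1.2981 = 0.72656
x = ρ cos φ = 1.02642 × cos(14.52°) = 0.99363
y = ρ sin φ = 1.02642 × sin(14.52°) = 0.25734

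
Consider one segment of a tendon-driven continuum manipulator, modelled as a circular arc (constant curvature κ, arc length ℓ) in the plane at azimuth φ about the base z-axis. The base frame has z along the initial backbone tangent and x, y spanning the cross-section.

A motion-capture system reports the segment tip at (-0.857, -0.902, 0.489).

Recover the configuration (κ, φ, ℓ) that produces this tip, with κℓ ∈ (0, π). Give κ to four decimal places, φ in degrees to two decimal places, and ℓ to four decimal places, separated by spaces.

1.3924 226.47 1.7184

ρ = √(x²+y²) = √(-0.857² + -0.902²) = 1.24421
φ = atan2(y, x) mod 360° = atan2(-0.902, -0.857) = 226.4655°
|p|² = ρ² + z² = 1.24421² + 0.489² = 1.78717
κ = 2ρ / |p|² = 2×1.24421 / 1.78717 = 1.39237
θ = 2·atan2(ρ, z) = 2·atan2(1.24421, 0.489) = 2.39264 rad
ℓ = θ/κ = 2.39264/1.39237 = 1.71839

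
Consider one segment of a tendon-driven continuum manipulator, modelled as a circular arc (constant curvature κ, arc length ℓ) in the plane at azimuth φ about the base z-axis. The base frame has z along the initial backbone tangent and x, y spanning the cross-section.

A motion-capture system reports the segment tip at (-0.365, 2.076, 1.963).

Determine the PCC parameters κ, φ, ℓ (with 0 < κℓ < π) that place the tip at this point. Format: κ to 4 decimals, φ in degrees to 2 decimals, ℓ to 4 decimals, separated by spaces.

ρ = √(x²+y²) = √(-0.365² + 2.076²) = 2.10784
φ = atan2(y, x) mod 360° = atan2(2.076, -0.365) = 99.9718°
|p|² = ρ² + z² = 2.10784² + 1.963² = 8.29637
κ = 2ρ / |p|² = 2×2.10784 / 8.29637 = 0.50814
θ = 2·atan2(ρ, z) = 2·atan2(2.10784, 1.963) = 1.64193 rad
ℓ = θ/κ = 1.64193/0.50814 = 3.23127

0.5081 99.97 3.2313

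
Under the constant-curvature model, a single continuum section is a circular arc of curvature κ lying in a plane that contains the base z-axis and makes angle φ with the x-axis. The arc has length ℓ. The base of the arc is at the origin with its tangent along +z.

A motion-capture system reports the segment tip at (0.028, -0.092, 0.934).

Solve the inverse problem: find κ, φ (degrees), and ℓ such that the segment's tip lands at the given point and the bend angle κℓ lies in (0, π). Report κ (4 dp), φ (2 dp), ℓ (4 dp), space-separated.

0.2182 286.93 0.9406

ρ = √(x²+y²) = √(0.028² + -0.092²) = 0.09617
φ = atan2(y, x) mod 360° = atan2(-0.092, 0.028) = 286.9275°
|p|² = ρ² + z² = 0.09617² + 0.934² = 0.88160
κ = 2ρ / |p|² = 2×0.09617 / 0.88160 = 0.21816
θ = 2·atan2(ρ, z) = 2·atan2(0.09617, 0.934) = 0.20520 rad
ℓ = θ/κ = 0.20520/0.21816 = 0.94059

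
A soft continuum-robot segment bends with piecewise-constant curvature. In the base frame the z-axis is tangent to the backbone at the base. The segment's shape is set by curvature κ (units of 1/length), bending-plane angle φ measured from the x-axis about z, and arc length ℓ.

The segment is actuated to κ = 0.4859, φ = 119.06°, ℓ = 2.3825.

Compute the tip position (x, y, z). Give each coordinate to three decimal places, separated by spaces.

-0.598 1.077 1.885

θ = κ·ℓ = 0.4859 × 2.3825 = 1.15766 rad
ρ = (1 − cos θ)/κ = (1 − 0.40149)/0.4859 = 1.23176
z = sin θ / κ = 0.91586/0.4859 = 1.88488
x = ρ cos φ = 1.23176 × cos(119.06°) = -0.59830
y = ρ sin φ = 1.23176 × sin(119.06°) = 1.07670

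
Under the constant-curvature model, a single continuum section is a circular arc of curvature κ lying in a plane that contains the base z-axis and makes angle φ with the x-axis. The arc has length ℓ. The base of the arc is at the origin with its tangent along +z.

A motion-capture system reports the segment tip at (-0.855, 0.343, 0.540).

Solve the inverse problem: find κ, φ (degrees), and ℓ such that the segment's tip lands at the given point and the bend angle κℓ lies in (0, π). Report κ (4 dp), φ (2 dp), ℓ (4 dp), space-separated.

ρ = √(x²+y²) = √(-0.855² + 0.343²) = 0.92124
φ = atan2(y, x) mod 360° = atan2(0.343, -0.855) = 158.1408°
|p|² = ρ² + z² = 0.92124² + 0.540² = 1.14027
κ = 2ρ / |p|² = 2×0.92124 / 1.14027 = 1.61581
θ = 2·atan2(ρ, z) = 2·atan2(0.92124, 0.540) = 2.08122 rad
ℓ = θ/κ = 2.08122/1.61581 = 1.28803

1.6158 158.14 1.2880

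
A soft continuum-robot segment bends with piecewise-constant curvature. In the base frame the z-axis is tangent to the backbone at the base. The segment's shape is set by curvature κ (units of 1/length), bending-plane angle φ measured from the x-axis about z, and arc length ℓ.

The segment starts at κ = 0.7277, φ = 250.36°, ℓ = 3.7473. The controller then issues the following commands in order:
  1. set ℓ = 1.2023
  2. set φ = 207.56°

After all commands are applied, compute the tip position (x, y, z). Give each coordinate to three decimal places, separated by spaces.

initial: κ=0.7277, φ=250.36°, ℓ=3.7473
cmd 1: set ℓ=1.2023 → (κ,φ,ℓ)=(0.7277,250.36°,1.2023) → tip=(-0.1658,-0.4646,1.0547)
cmd 2: set φ=207.56° → (κ,φ,ℓ)=(0.7277,207.56°,1.2023) → tip=(-0.4373,-0.2282,1.0547)

-0.437 -0.228 1.055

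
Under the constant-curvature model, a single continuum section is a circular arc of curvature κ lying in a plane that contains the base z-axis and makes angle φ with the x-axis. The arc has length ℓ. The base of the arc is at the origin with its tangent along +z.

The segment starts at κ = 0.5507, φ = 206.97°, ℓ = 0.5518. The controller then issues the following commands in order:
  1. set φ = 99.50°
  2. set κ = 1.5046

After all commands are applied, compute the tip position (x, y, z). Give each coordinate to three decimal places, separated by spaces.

initial: κ=0.5507, φ=206.97°, ℓ=0.5518
cmd 1: set φ=99.50° → (κ,φ,ℓ)=(0.5507,99.50°,0.5518) → tip=(-0.0137,0.0821,0.5433)
cmd 2: set κ=1.5046 → (κ,φ,ℓ)=(1.5046,99.50°,0.5518) → tip=(-0.0357,0.2132,0.4906)

-0.036 0.213 0.491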